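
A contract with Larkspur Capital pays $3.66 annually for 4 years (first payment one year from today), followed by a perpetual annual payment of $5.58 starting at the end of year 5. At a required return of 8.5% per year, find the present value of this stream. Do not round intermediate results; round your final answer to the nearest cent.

PV of 4-year annuity: $3.66 × [1 − (1+0.085)^−4] / 0.085 = 11.98868
Perpetuity value at year 4: $5.58 / 0.085 = 65.64706
PV of perpetuity: 65.64706 / (1+0.085)^4 = 47.36923
Total PV = 11.98868 + 47.36923 = 59.35791

$59.36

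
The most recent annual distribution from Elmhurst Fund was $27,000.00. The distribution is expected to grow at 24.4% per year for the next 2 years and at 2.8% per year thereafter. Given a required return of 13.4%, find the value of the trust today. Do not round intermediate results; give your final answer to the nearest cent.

$377223.72

D_1 = 33588.00000
D_2 = 41783.47200
Terminal value at year 2: TV = D_2×(1+g_2)/(r−g_2) = 42953.40922/0.106 = 405220.84166
P_0 = D_1/(1+r)^1 + D_2/(1+r)^2 + TV/(1+r)^2
    = 29619.04762 + 32492.14748 + 315112.52458 = 377223.71968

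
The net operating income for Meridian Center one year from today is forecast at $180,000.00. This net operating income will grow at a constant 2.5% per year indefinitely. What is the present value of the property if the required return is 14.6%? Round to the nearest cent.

$1487603.31

Growing perpetuity: P = D₁ / (r − g) = $180,000.0000 / (0.146 − 0.025) = $1,487,603.31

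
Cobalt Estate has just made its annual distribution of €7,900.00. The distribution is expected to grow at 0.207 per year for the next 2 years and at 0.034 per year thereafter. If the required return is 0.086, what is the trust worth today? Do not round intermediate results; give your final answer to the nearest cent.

€212582.21

D_1 = 9535.30000
D_2 = 11509.10710
Terminal value at year 2: TV = D_2×(1+g_2)/(r−g_2) = 11900.41674/0.052 = 228854.16810
P_0 = D_1/(1+r)^1 + D_2/(1+r)^2 + TV/(1+r)^2
    = 8780.20258 + 9758.47561 + 194043.53424 = 212582.21242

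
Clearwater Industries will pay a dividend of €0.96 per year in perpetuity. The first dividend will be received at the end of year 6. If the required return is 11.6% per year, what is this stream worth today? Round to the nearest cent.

Value at end of year 5: C / r = €0.96 / 0.116 = €8.2759
Discount to today: PV = €8.2759 / (1 + 0.116)^5 = €8.2759 / 1.731095 = €4.78

€4.78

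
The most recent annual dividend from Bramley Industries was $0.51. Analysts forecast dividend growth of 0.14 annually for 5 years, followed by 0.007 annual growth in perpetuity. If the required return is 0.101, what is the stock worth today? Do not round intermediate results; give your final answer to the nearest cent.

$9.34

D_1 = 0.58140
D_2 = 0.66280
D_3 = 0.75559
D_4 = 0.86137
D_5 = 0.98196
Terminal value at year 5: TV = D_5×(1+g_2)/(r−g_2) = 0.98884/0.094 = 10.51952
P_0 = D_1/(1+r)^1 + D_2/(1+r)^2 + D_3/(1+r)^3 + D_4/(1+r)^4 + D_5/(1+r)^5 + TV/(1+r)^5
    = 0.52807 + 0.54677 + 0.56614 + 0.58619 + 0.60696 + 6.50219 = 9.33631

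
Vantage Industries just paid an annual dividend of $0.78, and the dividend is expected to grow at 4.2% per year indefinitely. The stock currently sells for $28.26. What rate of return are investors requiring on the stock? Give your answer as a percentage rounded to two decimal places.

7.08%

D₁ = $0.78 × 1.042 = $0.8128
P = D₁/(r − g) ⇒ r = D₁/P + g = $0.8128/$28.26 + 0.042 = 0.028760 + 0.042 = 0.070760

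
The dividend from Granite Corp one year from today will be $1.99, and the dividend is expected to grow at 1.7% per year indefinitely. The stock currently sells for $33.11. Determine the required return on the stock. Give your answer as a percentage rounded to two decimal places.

7.71%

P = D₁/(r − g) ⇒ r = D₁/P + g = $1.9900/$33.11 + 0.017 = 0.060103 + 0.017 = 0.077103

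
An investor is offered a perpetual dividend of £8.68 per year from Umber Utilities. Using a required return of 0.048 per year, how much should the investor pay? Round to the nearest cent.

£180.83

Level perpetuity: PV = C / r = £8.68 / 0.048 = £180.83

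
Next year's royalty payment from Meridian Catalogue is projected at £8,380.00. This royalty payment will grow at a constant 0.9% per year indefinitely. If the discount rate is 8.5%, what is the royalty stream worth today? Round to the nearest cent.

£110263.16

Growing perpetuity: P = D₁ / (r − g) = £8,380.0000 / (0.085 − 0.009) = £110,263.16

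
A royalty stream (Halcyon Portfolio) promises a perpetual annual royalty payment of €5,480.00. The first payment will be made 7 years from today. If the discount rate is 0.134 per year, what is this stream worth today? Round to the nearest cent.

€19230.80

Value at end of year 6: C / r = €5,480.00 / 0.134 = €40,895.5224
Discount to today: PV = €40,895.5224 / (1 + 0.134)^6 = €40,895.5224 / 2.126563 = €19,230.80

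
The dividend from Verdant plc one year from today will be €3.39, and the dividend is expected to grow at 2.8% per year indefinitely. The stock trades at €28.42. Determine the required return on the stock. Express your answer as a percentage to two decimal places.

P = D₁/(r − g) ⇒ r = D₁/P + g = €3.3900/€28.42 + 0.028 = 0.119282 + 0.028 = 0.147282

14.73%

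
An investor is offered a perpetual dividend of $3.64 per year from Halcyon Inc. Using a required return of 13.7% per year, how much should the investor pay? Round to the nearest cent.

$26.57

Level perpetuity: PV = C / r = $3.64 / 0.137 = $26.57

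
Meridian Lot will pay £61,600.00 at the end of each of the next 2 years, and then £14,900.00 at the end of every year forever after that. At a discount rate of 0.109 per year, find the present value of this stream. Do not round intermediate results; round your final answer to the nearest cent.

PV of 2-year annuity: £61,600.00 × [1 − (1+0.109)^−2] / 0.109 = 105631.68307
Perpetuity value at year 2: £14,900.00 / 0.109 = 136697.24771
PV of perpetuity: 136697.24771 / (1+0.109)^2 = 111146.72696
Total PV = 105631.68307 + 111146.72696 = 216778.41003

£216778.41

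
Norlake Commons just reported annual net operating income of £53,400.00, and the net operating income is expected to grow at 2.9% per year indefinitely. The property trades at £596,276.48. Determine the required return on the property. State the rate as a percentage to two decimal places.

D₁ = £53,400.00 × 1.029 = £54,948.6000
P = D₁/(r − g) ⇒ r = D₁/P + g = £54,948.6000/£596,276.48 + 0.029 = 0.092153 + 0.029 = 0.121153

12.12%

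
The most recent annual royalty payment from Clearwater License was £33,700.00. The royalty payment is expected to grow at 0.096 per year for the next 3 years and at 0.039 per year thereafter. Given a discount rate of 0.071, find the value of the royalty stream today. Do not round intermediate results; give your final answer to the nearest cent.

£1278517.61

D_1 = 36935.20000
D_2 = 40480.97920
D_3 = 44367.15320
Terminal value at year 3: TV = D_3×(1+g_2)/(r−g_2) = 46097.47218/0.032 = 1440546.00557
P_0 = D_1/(1+r)^1 + D_2/(1+r)^2 + D_3/(1+r)^3 + TV/(1+r)^3
    = 34486.64799 + 35291.65845 + 36115.46000 + 1172623.84191 = 1278517.60835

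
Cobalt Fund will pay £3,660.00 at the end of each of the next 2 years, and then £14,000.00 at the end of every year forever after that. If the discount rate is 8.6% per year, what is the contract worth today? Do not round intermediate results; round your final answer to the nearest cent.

£144502.32

PV of 2-year annuity: £3,660.00 × [1 − (1+0.086)^−2] / 0.086 = 6473.44912
Perpetuity value at year 2: £14,000.00 / 0.086 = 162790.69767
PV of perpetuity: 162790.69767 / (1+0.086)^2 = 138028.87043
Total PV = 6473.44912 + 138028.87043 = 144502.31956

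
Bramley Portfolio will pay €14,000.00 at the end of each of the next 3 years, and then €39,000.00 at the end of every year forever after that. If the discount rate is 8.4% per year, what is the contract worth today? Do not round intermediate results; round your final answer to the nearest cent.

€400320.48

PV of 3-year annuity: €14,000.00 × [1 − (1+0.084)^−3] / 0.084 = 35820.53038
Perpetuity value at year 3: €39,000.00 / 0.084 = 464285.71429
PV of perpetuity: 464285.71429 / (1+0.084)^3 = 364499.95107
Total PV = 35820.53038 + 364499.95107 = 400320.48146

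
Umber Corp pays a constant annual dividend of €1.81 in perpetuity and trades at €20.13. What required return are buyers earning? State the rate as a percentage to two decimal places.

P = C/r ⇒ r = C/P = €1.81/€20.13 = 0.089916

8.99%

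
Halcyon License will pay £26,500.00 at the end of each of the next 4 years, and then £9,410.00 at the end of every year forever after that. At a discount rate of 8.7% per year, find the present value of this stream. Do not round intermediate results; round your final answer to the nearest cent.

£163894.29

PV of 4-year annuity: £26,500.00 × [1 − (1+0.087)^−4] / 0.087 = 86420.96279
Perpetuity value at year 4: £9,410.00 / 0.087 = 108160.91954
PV of perpetuity: 108160.91954 / (1+0.087)^4 = 77473.32483
Total PV = 86420.96279 + 77473.32483 = 163894.28762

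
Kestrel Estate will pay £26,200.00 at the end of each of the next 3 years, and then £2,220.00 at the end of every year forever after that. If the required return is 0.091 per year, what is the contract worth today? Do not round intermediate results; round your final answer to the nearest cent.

£84988.03

PV of 3-year annuity: £26,200.00 × [1 − (1+0.091)^−3] / 0.091 = 66201.90144
Perpetuity value at year 3: £2,220.00 / 0.091 = 24395.60440
PV of perpetuity: 24395.60440 / (1+0.091)^3 = 18786.13030
Total PV = 66201.90144 + 18786.13030 = 84988.03174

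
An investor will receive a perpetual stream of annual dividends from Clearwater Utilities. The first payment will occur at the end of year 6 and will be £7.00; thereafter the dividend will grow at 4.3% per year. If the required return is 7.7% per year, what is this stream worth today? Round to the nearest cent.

Value at end of year 5: C₁ / (r − g) = £7.00 / (0.077 − 0.043) = £205.8824
Discount to today: PV = £205.8824 / (1 + 0.077)^5 = £205.8824 / 1.449034 = £142.08

£142.08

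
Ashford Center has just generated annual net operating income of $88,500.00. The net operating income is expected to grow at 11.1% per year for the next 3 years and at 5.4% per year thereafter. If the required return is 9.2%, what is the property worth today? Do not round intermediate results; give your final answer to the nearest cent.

$2859929.97

D_1 = 98323.50000
D_2 = 109237.40850
D_3 = 121362.76084
Terminal value at year 3: TV = D_3×(1+g_2)/(r−g_2) = 127916.34993/0.038 = 3366219.73497
P_0 = D_1/(1+r)^1 + D_2/(1+r)^2 + D_3/(1+r)^3 + TV/(1+r)^3
    = 90039.83516 + 91606.46233 + 93200.34767 + 2585083.32740 = 2859929.97256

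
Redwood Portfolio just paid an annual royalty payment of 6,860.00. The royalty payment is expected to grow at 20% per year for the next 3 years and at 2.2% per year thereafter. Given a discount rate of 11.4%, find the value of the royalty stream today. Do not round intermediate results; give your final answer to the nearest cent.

119176.49

D_1 = 8232.00000
D_2 = 9878.40000
D_3 = 11854.08000
Terminal value at year 3: TV = D_3×(1+g_2)/(r−g_2) = 12114.86976/0.092 = 131683.36696
P_0 = D_1/(1+r)^1 + D_2/(1+r)^2 + D_3/(1+r)^3 + TV/(1+r)^3
    = 7389.58707 + 7960.05789 + 8574.56864 + 95252.27339 = 119176.48699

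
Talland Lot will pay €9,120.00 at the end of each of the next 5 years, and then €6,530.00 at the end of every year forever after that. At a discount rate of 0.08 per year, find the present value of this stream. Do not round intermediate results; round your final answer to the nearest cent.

€91966.12

PV of 5-year annuity: €9,120.00 × [1 − (1+0.08)^−5] / 0.08 = 36413.51554
Perpetuity value at year 5: €6,530.00 / 0.08 = 81625.00000
PV of perpetuity: 81625.00000 / (1+0.08)^5 = 55552.60346
Total PV = 36413.51554 + 55552.60346 = 91966.11900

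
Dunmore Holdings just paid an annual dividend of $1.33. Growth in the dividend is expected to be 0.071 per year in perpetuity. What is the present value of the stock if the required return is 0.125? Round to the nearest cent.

$26.38

D₁ = D₀ × (1 + g) = $1.33 × 1.071 = $1.4244
Growing perpetuity: P = D₁ / (r − g) = $1.4244 / (0.125 − 0.071) = $26.38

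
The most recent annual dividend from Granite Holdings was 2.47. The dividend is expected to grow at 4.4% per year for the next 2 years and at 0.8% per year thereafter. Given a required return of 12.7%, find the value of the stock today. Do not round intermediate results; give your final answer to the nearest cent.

D_1 = 2.57868
D_2 = 2.69214
Terminal value at year 2: TV = D_2×(1+g_2)/(r−g_2) = 2.71368/0.119 = 22.80403
P_0 = D_1/(1+r)^1 + D_2/(1+r)^2 + TV/(1+r)^2
    = 2.28809 + 2.11958 + 17.95410 = 22.36178

22.36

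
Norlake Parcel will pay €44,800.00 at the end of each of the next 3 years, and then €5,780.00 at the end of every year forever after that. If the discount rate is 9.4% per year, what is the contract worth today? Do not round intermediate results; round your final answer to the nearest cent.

€159560.57

PV of 3-year annuity: €44,800.00 × [1 − (1+0.094)^−3] / 0.094 = 112598.41771
Perpetuity value at year 3: €5,780.00 / 0.094 = 61489.36170
PV of perpetuity: 61489.36170 / (1+0.094)^3 = 46962.15513
Total PV = 112598.41771 + 46962.15513 = 159560.57284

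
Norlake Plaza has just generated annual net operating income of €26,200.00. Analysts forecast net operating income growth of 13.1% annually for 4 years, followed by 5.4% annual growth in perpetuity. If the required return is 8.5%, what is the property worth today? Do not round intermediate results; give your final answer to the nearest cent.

€1168136.79

D_1 = 29632.20000
D_2 = 33514.01820
D_3 = 37904.35458
D_4 = 42869.82503
Terminal value at year 4: TV = D_4×(1+g_2)/(r−g_2) = 45184.79559/0.031 = 1457574.05118
P_0 = D_1/(1+r)^1 + D_2/(1+r)^2 + D_3/(1+r)^3 + D_4/(1+r)^4 + TV/(1+r)^4
    = 27310.78341 + 28468.65994 + 29675.62617 + 30933.76332 + 1051747.95275 = 1168136.78559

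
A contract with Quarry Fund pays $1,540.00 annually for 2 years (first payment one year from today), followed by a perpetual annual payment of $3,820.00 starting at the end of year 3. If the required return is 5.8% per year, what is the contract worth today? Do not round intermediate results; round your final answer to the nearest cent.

$61670.19

PV of 2-year annuity: $1,540.00 × [1 − (1+0.058)^−2] / 0.058 = 2831.35781
Perpetuity value at year 2: $3,820.00 / 0.058 = 65862.06897
PV of perpetuity: 65862.06897 / (1+0.058)^2 = 58838.83077
Total PV = 2831.35781 + 58838.83077 = 61670.18858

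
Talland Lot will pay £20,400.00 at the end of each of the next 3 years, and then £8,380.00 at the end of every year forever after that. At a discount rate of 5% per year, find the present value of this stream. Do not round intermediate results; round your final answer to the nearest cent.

PV of 3-year annuity: £20,400.00 × [1 − (1+0.05)^−3] / 0.05 = 55554.25980
Perpetuity value at year 3: £8,380.00 / 0.05 = 167600.00000
PV of perpetuity: 167600.00000 / (1+0.05)^3 = 144779.18151
Total PV = 55554.25980 + 144779.18151 = 200333.44131

£200333.44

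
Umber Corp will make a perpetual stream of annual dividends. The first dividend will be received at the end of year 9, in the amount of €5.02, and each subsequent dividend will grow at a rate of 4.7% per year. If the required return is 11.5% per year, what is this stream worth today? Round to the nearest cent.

€30.90

Value at end of year 8: C₁ / (r − g) = €5.02 / (0.115 − 0.047) = €73.8235
Discount to today: PV = €73.8235 / (1 + 0.115)^8 = €73.8235 / 2.388905 = €30.90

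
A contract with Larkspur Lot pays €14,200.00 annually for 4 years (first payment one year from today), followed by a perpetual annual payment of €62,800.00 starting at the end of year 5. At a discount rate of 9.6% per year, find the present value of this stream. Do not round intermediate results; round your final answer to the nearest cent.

PV of 4-year annuity: €14,200.00 × [1 − (1+0.096)^−4] / 0.096 = 45404.62227
Perpetuity value at year 4: €62,800.00 / 0.096 = 654166.66667
PV of perpetuity: 654166.66667 / (1+0.096)^4 = 453363.12594
Total PV = 45404.62227 + 453363.12594 = 498767.74821

€498767.75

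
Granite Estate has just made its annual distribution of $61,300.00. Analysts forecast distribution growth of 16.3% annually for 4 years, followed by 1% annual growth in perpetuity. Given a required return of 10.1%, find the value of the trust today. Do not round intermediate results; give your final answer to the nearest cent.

$1128770.69

D_1 = 71291.90000
D_2 = 82912.47970
D_3 = 96427.21389
D_4 = 112144.84976
Terminal value at year 4: TV = D_4×(1+g_2)/(r−g_2) = 113266.29825/0.091 = 1244684.59619
P_0 = D_1/(1+r)^1 + D_2/(1+r)^2 + D_3/(1+r)^3 + D_4/(1+r)^4 + TV/(1+r)^4
    = 64751.95277 + 68398.29343 + 72249.96845 + 76318.54070 + 847051.93522 = 1128770.69058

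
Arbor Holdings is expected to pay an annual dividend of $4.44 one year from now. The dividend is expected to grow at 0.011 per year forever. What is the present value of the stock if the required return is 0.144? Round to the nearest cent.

Growing perpetuity: P = D₁ / (r − g) = $4.4400 / (0.144 − 0.011) = $33.38

$33.38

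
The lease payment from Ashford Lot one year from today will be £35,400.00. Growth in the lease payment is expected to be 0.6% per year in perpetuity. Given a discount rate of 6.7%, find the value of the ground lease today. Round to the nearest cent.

£580327.87

Growing perpetuity: P = D₁ / (r − g) = £35,400.0000 / (0.067 − 0.006) = £580,327.87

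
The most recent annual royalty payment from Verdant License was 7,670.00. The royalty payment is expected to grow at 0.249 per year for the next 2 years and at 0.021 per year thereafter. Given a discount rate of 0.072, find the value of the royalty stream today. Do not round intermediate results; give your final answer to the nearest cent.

D_1 = 9579.83000
D_2 = 11965.20767
Terminal value at year 2: TV = D_2×(1+g_2)/(r−g_2) = 12216.47703/0.051 = 239538.76532
P_0 = D_1/(1+r)^1 + D_2/(1+r)^2 + TV/(1+r)^2
    = 8936.40858 + 10411.91634 + 208442.48207 = 227790.80699

227790.81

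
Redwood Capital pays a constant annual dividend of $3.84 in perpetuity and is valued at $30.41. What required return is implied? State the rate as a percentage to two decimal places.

P = C/r ⇒ r = C/P = $3.84/$30.41 = 0.126274

12.63%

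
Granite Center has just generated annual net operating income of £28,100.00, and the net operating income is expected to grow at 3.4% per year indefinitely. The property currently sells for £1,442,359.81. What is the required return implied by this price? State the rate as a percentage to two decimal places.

D₁ = £28,100.00 × 1.034 = £29,055.4000
P = D₁/(r − g) ⇒ r = D₁/P + g = £29,055.4000/£1,442,359.81 + 0.034 = 0.020144 + 0.034 = 0.054144

5.41%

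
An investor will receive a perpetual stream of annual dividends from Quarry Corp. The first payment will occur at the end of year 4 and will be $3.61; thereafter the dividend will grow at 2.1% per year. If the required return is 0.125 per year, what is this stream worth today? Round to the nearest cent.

$24.38

Value at end of year 3: C₁ / (r − g) = $3.61 / (0.125 − 0.021) = $34.7115
Discount to today: PV = $34.7115 / (1 + 0.125)^3 = $34.7115 / 1.423828 = $24.38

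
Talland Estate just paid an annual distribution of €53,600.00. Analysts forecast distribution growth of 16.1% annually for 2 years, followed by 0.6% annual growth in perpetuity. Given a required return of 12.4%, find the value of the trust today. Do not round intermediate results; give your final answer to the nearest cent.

€600093.93

D_1 = 62229.60000
D_2 = 72248.56560
Terminal value at year 2: TV = D_2×(1+g_2)/(r−g_2) = 72682.05699/0.118 = 615949.63554
P_0 = D_1/(1+r)^1 + D_2/(1+r)^2 + TV/(1+r)^2
    = 55364.41281 + 57186.90683 + 487542.61244 = 600093.93208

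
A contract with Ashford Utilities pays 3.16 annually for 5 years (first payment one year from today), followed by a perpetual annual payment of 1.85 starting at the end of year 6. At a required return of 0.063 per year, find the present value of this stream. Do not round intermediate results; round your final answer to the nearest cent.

34.84

PV of 5-year annuity: 3.16 × [1 − (1+0.063)^−5] / 0.063 = 13.20313
Perpetuity value at year 5: 1.85 / 0.063 = 29.36508
PV of perpetuity: 29.36508 / (1+0.063)^5 = 21.63540
Total PV = 13.20313 + 21.63540 = 34.83853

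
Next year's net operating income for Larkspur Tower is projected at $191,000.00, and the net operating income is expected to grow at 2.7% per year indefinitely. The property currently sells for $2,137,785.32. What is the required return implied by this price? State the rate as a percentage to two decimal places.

11.63%

P = D₁/(r − g) ⇒ r = D₁/P + g = $191,000.0000/$2,137,785.32 + 0.027 = 0.089345 + 0.027 = 0.116345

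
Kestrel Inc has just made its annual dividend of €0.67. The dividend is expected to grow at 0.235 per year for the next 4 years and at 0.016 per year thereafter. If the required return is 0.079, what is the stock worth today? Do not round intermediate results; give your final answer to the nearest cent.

D_1 = 0.82745
D_2 = 1.02190
D_3 = 1.26205
D_4 = 1.55863
Terminal value at year 4: TV = D_4×(1+g_2)/(r−g_2) = 1.58357/0.063 = 25.13598
P_0 = D_1/(1+r)^1 + D_2/(1+r)^2 + D_3/(1+r)^3 + D_4/(1+r)^4 + TV/(1+r)^4
    = 0.76687 + 0.87774 + 1.00464 + 1.14989 + 18.54428 = 22.34342

€22.34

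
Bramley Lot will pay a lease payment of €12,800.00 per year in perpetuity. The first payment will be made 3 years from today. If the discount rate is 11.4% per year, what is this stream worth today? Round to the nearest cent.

Value at end of year 2: C / r = €12,800.00 / 0.114 = €112,280.7018
Discount to today: PV = €112,280.7018 / (1 + 0.114)^2 = €112,280.7018 / 1.240996 = €90,476.28

€90476.28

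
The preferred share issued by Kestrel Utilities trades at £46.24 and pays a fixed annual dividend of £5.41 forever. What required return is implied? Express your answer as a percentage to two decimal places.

P = C/r ⇒ r = C/P = £5.41/£46.24 = 0.116998

11.70%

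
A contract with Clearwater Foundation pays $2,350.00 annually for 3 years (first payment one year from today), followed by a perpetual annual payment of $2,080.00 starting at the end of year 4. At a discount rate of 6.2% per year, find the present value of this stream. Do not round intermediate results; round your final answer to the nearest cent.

PV of 3-year annuity: $2,350.00 × [1 − (1+0.062)^−3] / 0.062 = 6258.40633
Perpetuity value at year 3: $2,080.00 / 0.062 = 33548.38710
PV of perpetuity: 33548.38710 / (1+0.062)^3 = 28009.03171
Total PV = 6258.40633 + 28009.03171 = 34267.43804

$34267.44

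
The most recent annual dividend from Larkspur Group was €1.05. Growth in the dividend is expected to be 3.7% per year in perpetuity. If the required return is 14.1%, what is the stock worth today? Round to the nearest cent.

D₁ = D₀ × (1 + g) = €1.05 × 1.037 = €1.0889
Growing perpetuity: P = D₁ / (r − g) = €1.0889 / (0.141 − 0.037) = €10.47

€10.47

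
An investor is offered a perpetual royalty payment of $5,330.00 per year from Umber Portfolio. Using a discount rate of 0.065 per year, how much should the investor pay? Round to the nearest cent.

$82000.00

Level perpetuity: PV = C / r = $5,330.00 / 0.065 = $82,000.00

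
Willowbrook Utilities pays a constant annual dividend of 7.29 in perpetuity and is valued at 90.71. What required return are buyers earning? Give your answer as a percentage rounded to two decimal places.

P = C/r ⇒ r = C/P = 7.29/90.71 = 0.080366

8.04%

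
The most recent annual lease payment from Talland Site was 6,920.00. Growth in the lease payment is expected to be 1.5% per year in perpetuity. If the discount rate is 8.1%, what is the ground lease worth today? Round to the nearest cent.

106421.21

D₁ = D₀ × (1 + g) = 6,920.00 × 1.015 = 7,023.8000
Growing perpetuity: P = D₁ / (r − g) = 7,023.8000 / (0.081 − 0.015) = 106,421.21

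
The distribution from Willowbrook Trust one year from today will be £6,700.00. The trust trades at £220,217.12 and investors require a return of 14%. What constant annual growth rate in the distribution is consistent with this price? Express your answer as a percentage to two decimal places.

P = D₁/(r−g) ⇒ g = r − D₁/P = 0.14 − £6,700.00/£220,217.12 = 0.109575

10.96%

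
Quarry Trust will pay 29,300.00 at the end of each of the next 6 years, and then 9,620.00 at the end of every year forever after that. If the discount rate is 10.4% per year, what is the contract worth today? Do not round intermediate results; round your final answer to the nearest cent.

PV of 6-year annuity: 29,300.00 × [1 − (1+0.104)^−6] / 0.104 = 126127.09750
Perpetuity value at year 6: 9,620.00 / 0.104 = 92500.00000
PV of perpetuity: 92500.00000 / (1+0.104)^6 = 51088.98710
Total PV = 126127.09750 + 51088.98710 = 177216.08460

177216.08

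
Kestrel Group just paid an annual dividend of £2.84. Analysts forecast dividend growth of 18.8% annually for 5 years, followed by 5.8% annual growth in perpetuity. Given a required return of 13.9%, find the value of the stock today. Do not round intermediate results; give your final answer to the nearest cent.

D_1 = 3.37392
D_2 = 4.00822
D_3 = 4.76176
D_4 = 5.65697
D_5 = 6.72048
Terminal value at year 5: TV = D_5×(1+g_2)/(r−g_2) = 7.11027/0.081 = 87.78114
P_0 = D_1/(1+r)^1 + D_2/(1+r)^2 + D_3/(1+r)^3 + D_4/(1+r)^4 + D_5/(1+r)^5 + TV/(1+r)^5
    = 2.96218 + 3.08961 + 3.22253 + 3.36116 + 3.50576 + 45.79126 = 61.93249

£61.93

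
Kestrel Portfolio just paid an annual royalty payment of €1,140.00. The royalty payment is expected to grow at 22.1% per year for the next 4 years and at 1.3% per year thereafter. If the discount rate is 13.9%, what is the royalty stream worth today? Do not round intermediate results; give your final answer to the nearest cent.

D_1 = 1391.94000
D_2 = 1699.55874
D_3 = 2075.16122
D_4 = 2533.77185
Terminal value at year 4: TV = D_4×(1+g_2)/(r−g_2) = 2566.71089/0.126 = 20370.72131
P_0 = D_1/(1+r)^1 + D_2/(1+r)^2 + D_3/(1+r)^3 + D_4/(1+r)^4 + TV/(1+r)^4
    = 1222.07199 + 1310.05259 + 1404.36718 + 1505.47175 + 12103.51495 = 17545.47847

€17545.48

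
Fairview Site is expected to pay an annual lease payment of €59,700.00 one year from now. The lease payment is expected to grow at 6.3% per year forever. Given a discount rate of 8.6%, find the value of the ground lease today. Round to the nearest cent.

Growing perpetuity: P = D₁ / (r − g) = €59,700.0000 / (0.086 − 0.063) = €2,595,652.17

€2595652.17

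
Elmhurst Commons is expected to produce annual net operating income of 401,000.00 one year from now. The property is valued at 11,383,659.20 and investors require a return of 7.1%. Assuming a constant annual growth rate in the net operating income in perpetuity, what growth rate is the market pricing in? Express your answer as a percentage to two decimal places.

P = D₁/(r−g) ⇒ g = r − D₁/P = 0.071 − 401,000.00/11,383,659.20 = 0.035774

3.58%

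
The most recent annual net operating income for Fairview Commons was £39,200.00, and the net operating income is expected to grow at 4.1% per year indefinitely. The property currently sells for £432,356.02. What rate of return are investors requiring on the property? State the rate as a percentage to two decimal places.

D₁ = £39,200.00 × 1.041 = £40,807.2000
P = D₁/(r − g) ⇒ r = D₁/P + g = £40,807.2000/£432,356.02 + 0.041 = 0.094383 + 0.041 = 0.135383

13.54%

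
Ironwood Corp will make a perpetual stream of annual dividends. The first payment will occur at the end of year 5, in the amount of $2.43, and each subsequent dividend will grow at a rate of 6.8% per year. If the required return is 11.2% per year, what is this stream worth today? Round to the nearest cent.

$36.12

Value at end of year 4: C₁ / (r − g) = $2.43 / (0.112 − 0.068) = $55.2273
Discount to today: PV = $55.2273 / (1 + 0.112)^4 = $55.2273 / 1.529041 = $36.12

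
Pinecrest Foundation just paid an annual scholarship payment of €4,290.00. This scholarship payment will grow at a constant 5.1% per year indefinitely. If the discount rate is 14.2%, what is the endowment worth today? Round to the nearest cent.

€49547.14

D₁ = D₀ × (1 + g) = €4,290.00 × 1.051 = €4,508.7900
Growing perpetuity: P = D₁ / (r − g) = €4,508.7900 / (0.142 − 0.051) = €49,547.14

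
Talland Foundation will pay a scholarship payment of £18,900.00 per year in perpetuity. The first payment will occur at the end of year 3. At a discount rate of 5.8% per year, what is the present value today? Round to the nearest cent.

Value at end of year 2: C / r = £18,900.00 / 0.058 = £325,862.0690
Discount to today: PV = £325,862.0690 / (1 + 0.058)^2 = £325,862.0690 / 1.119364 = £291,113.59

£291113.59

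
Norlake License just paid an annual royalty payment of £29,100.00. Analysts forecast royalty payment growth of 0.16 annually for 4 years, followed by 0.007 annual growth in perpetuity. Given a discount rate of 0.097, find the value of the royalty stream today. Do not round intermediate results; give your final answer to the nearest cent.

£541184.85

D_1 = 33756.00000
D_2 = 39156.96000
D_3 = 45422.07360
D_4 = 52689.60538
Terminal value at year 4: TV = D_4×(1+g_2)/(r−g_2) = 53058.43261/0.09 = 589538.14015
P_0 = D_1/(1+r)^1 + D_2/(1+r)^2 + D_3/(1+r)^3 + D_4/(1+r)^4 + TV/(1+r)^4
    = 30771.19417 + 32538.36393 + 34407.02111 + 36382.99407 + 407085.27805 = 541184.85132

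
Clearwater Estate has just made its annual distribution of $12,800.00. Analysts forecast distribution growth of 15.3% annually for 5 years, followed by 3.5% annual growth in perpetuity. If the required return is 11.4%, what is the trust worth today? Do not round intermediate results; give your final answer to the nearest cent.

$270222.96

D_1 = 14758.40000
D_2 = 17016.43520
D_3 = 19619.94979
D_4 = 22621.80210
D_5 = 26082.93782
Terminal value at year 5: TV = D_5×(1+g_2)/(r−g_2) = 26995.84065/0.079 = 341719.50188
P_0 = D_1/(1+r)^1 + D_2/(1+r)^2 + D_3/(1+r)^3 + D_4/(1+r)^4 + D_5/(1+r)^5 + TV/(1+r)^5
    = 13248.11490 + 13711.91785 + 14191.95806 + 14688.80399 + 15203.04398 + 199179.12054 = 270222.95931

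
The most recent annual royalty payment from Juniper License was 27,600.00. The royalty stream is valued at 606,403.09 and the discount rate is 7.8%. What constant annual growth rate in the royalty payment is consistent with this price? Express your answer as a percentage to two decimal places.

3.11%

P = D₀(1+g)/(r−g) ⇒ P(r−g) = D₀(1+g) ⇒ g(P+D₀) = P·r − D₀
g = (P·r − D₀)/(P + D₀) = (606,403.09×0.078 − 27,600.00) / (606,403.09 + 27,600.00) = 0.031072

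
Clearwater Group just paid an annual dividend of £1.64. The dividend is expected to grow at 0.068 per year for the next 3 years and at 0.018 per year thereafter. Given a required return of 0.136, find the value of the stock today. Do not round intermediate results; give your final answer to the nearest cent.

D_1 = 1.75152
D_2 = 1.87062
D_3 = 1.99783
Terminal value at year 3: TV = D_3×(1+g_2)/(r−g_2) = 2.03379/0.118 = 17.23548
P_0 = D_1/(1+r)^1 + D_2/(1+r)^2 + D_3/(1+r)^3 + TV/(1+r)^3
    = 1.54183 + 1.44954 + 1.36277 + 11.75678 = 16.11092

£16.11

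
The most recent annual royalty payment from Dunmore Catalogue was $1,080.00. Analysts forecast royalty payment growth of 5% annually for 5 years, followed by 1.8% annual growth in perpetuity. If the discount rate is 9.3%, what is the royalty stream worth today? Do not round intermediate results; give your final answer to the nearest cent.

D_1 = 1134.00000
D_2 = 1190.70000
D_3 = 1250.23500
D_4 = 1312.74675
D_5 = 1378.38409
Terminal value at year 5: TV = D_5×(1+g_2)/(r−g_2) = 1403.19500/0.075 = 18709.26668
P_0 = D_1/(1+r)^1 + D_2/(1+r)^2 + D_3/(1+r)^3 + D_4/(1+r)^4 + D_5/(1+r)^5 + TV/(1+r)^5
    = 1037.51144 + 996.69443 + 957.48321 + 919.81461 + 883.62794 + 11993.77661 = 16788.90824

$16788.91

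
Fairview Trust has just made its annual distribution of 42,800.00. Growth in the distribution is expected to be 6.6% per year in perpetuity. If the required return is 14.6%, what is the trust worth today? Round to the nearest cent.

D₁ = D₀ × (1 + g) = 42,800.00 × 1.066 = 45,624.8000
Growing perpetuity: P = D₁ / (r − g) = 45,624.8000 / (0.146 − 0.066) = 570,310.00

570310.00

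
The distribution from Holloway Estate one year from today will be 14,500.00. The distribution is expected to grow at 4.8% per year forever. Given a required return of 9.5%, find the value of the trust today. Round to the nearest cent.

308510.64

Growing perpetuity: P = D₁ / (r − g) = 14,500.0000 / (0.095 − 0.048) = 308,510.64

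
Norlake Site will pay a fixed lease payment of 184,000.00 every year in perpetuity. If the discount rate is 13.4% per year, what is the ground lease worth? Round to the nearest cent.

Level perpetuity: PV = C / r = 184,000.00 / 0.134 = 1,373,134.33

1373134.33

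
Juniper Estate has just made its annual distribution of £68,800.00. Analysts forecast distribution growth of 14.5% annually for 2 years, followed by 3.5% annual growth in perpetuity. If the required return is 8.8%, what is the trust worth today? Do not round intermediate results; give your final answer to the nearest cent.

D_1 = 78776.00000
D_2 = 90198.52000
Terminal value at year 2: TV = D_2×(1+g_2)/(r−g_2) = 93355.46820/0.053 = 1761423.92830
P_0 = D_1/(1+r)^1 + D_2/(1+r)^2 + TV/(1+r)^2
    = 72404.41176 + 76197.65760 + 1488010.86071 = 1636612.93008

£1636612.93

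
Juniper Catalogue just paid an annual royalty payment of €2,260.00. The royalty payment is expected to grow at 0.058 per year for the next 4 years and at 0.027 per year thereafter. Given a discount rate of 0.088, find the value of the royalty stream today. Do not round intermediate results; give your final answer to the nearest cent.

D_1 = 2391.08000
D_2 = 2529.76264
D_3 = 2676.48887
D_4 = 2831.72523
Terminal value at year 4: TV = D_4×(1+g_2)/(r−g_2) = 2908.18181/0.061 = 47675.11162
P_0 = D_1/(1+r)^1 + D_2/(1+r)^2 + D_3/(1+r)^3 + D_4/(1+r)^4 + TV/(1+r)^4
    = 2197.68382 + 2137.08592 + 2078.15892 + 2020.85675 + 34023.27669 = 42457.06211

€42457.06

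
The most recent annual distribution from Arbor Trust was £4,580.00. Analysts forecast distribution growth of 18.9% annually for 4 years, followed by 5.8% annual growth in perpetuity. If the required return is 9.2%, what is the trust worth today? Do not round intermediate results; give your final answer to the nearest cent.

D_1 = 5445.62000
D_2 = 6474.84218
D_3 = 7698.58735
D_4 = 9153.62036
Terminal value at year 4: TV = D_4×(1+g_2)/(r−g_2) = 9684.53034/0.034 = 284839.12772
P_0 = D_1/(1+r)^1 + D_2/(1+r)^2 + D_3/(1+r)^3 + D_4/(1+r)^4 + TV/(1+r)^4
    = 4986.83150 + 5429.80097 + 5912.11845 + 6437.27916 + 200312.98082 = 223079.01090

£223079.01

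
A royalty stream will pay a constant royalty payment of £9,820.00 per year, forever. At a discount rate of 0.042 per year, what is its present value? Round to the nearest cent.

£233809.52

Level perpetuity: PV = C / r = £9,820.00 / 0.042 = £233,809.52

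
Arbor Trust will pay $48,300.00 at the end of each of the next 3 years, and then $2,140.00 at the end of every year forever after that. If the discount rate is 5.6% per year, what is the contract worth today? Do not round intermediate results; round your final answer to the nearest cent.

$162519.38

PV of 3-year annuity: $48,300.00 × [1 − (1+0.056)^−3] / 0.056 = 130067.93464
Perpetuity value at year 3: $2,140.00 / 0.056 = 38214.28571
PV of perpetuity: 38214.28571 / (1+0.056)^3 = 32451.44141
Total PV = 130067.93464 + 32451.44141 = 162519.37605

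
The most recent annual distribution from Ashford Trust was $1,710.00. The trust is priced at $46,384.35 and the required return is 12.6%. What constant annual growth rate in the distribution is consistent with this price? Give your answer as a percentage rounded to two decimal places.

P = D₀(1+g)/(r−g) ⇒ P(r−g) = D₀(1+g) ⇒ g(P+D₀) = P·r − D₀
g = (P·r − D₀)/(P + D₀) = ($46,384.35×0.126 − $1,710.00) / ($46,384.35 + $1,710.00) = 0.085965

8.60%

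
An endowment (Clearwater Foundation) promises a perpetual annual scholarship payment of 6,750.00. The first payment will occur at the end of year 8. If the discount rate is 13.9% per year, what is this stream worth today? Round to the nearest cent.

19526.43

Value at end of year 7: C / r = 6,750.00 / 0.139 = 48,561.1511
Discount to today: PV = 48,561.1511 / (1 + 0.139)^7 = 48,561.1511 / 2.486944 = 19,526.43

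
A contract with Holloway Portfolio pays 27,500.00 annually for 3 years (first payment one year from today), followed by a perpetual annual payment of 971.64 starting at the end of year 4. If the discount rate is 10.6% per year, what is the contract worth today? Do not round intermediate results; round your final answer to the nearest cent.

74447.84

PV of 3-year annuity: 27,500.00 × [1 − (1+0.106)^−3] / 0.106 = 67672.44925
Perpetuity value at year 3: 971.64 / 0.106 = 9166.41509
PV of perpetuity: 9166.41509 / (1+0.106)^3 = 6775.38751
Total PV = 67672.44925 + 6775.38751 = 74447.83676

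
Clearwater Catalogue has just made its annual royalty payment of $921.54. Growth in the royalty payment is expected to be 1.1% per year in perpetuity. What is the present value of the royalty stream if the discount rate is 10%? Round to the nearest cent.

D₁ = D₀ × (1 + g) = $921.54 × 1.011 = $931.6769
Growing perpetuity: P = D₁ / (r − g) = $931.6769 / (0.1 − 0.011) = $10,468.28

$10468.28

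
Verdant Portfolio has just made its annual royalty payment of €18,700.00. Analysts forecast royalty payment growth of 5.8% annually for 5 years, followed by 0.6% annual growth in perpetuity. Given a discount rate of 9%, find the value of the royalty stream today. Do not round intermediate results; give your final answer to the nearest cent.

€278535.52

D_1 = 19784.60000
D_2 = 20932.10680
D_3 = 22146.16899
D_4 = 23430.64680
D_5 = 24789.62431
Terminal value at year 5: TV = D_5×(1+g_2)/(r−g_2) = 24938.36206/0.084 = 296885.26257
P_0 = D_1/(1+r)^1 + D_2/(1+r)^2 + D_3/(1+r)^3 + D_4/(1+r)^4 + D_5/(1+r)^5 + TV/(1+r)^5
    = 18151.00917 + 17618.13551 + 17100.90584 + 16598.86090 + 16111.55489 + 192955.05028 = 278535.51660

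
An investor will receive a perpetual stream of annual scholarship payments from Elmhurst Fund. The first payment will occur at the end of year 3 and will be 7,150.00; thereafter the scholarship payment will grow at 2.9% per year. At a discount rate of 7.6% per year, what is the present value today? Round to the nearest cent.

Value at end of year 2: C₁ / (r − g) = 7,150.00 / (0.076 − 0.029) = 152,127.6596
Discount to today: PV = 152,127.6596 / (1 + 0.076)^2 = 152,127.6596 / 1.157776 = 131,396.45

131396.45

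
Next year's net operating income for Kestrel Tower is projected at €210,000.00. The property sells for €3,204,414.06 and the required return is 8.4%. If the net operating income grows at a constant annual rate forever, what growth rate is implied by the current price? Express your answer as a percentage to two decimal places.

P = D₁/(r−g) ⇒ g = r − D₁/P = 0.084 − €210,000.00/€3,204,414.06 = 0.018465

1.85%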